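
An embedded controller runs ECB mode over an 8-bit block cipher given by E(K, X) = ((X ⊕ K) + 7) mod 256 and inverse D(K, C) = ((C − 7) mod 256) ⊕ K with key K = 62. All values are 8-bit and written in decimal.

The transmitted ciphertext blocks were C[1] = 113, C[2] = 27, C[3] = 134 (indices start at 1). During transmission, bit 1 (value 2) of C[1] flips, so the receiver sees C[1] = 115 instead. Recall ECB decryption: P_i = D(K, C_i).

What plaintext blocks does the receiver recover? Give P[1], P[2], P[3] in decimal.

P[1] = 82, P[2] = 42, P[3] = 65

Only C[1] changed, to 115. In ECB, a change in C_i affects only P_i. Decrypting the received ciphertext:
P[1]: D(K, 115) = 82.
P[2]: D(K, 27) = 42.
P[3]: D(K, 134) = 65.
Blocks that differ from the original plaintext: P[1].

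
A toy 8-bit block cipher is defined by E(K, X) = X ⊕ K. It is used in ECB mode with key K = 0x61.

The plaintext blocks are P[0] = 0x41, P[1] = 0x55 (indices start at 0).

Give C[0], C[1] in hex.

ECB encryption: C_i = E(K, P_i).
C[0]: E(K, 0x41) = 0x20.
C[1]: E(K, 0x55) = 0x34.

C[0] = 0x20, C[1] = 0x34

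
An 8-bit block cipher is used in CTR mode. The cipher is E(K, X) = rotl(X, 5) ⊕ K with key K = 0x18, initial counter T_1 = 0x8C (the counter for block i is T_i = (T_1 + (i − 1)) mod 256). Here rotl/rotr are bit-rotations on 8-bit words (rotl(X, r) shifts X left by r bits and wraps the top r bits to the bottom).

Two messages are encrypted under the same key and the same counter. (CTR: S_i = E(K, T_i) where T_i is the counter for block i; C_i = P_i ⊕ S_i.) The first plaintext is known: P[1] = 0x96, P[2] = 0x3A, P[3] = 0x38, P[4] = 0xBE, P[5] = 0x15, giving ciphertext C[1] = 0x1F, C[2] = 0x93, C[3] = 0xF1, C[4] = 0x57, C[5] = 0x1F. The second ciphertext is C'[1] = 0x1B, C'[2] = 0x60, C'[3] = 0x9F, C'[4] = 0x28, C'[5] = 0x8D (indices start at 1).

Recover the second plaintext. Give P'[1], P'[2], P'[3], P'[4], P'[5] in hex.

P'[1] = 0x92, P'[2] = 0xC9, P'[3] = 0x56, P'[4] = 0xC1, P'[5] = 0x87

In CTR with a reused counter, both messages share the same keystream S_i, so C_i ⊕ C'_i = P_i ⊕ P'_i and thus P'_i = P_i ⊕ C_i ⊕ C'_i.
P'[1]: 0x96 ⊕ 0x1F ⊕ 0x1B = 0x92.
P'[2]: 0x3A ⊕ 0x93 ⊕ 0x60 = 0xC9.
P'[3]: 0x38 ⊕ 0xF1 ⊕ 0x9F = 0x56.
P'[4]: 0xBE ⊕ 0x57 ⊕ 0x28 = 0xC1.
P'[5]: 0x15 ⊕ 0x1F ⊕ 0x8D = 0x87.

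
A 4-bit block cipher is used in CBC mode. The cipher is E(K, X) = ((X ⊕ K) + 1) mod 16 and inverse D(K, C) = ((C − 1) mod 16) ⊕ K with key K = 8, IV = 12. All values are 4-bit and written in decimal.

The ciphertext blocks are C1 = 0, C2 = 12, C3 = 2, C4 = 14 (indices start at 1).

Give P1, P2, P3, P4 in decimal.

CBC decryption: P_i = D(K, C_i) ⊕ C_{i−1}, with C_{0} = IV.
P1: D(K, 0) = 7; 7 ⊕ 12 = 11.
P2: D(K, 12) = 3; 3 ⊕ 0 = 3.
P3: D(K, 2) = 9; 9 ⊕ 12 = 5.
P4: D(K, 14) = 5; 5 ⊕ 2 = 7.

P1 = 11, P2 = 3, P3 = 5, P4 = 7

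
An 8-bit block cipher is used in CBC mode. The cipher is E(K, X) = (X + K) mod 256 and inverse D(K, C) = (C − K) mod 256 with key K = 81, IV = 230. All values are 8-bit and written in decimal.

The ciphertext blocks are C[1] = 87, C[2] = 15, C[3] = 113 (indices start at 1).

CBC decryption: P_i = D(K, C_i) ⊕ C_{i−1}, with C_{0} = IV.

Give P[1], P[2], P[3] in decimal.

P[1]: D(K, 87) = 6; 6 ⊕ 230 = 224.
P[2]: D(K, 15) = 190; 190 ⊕ 87 = 233.
P[3]: D(K, 113) = 32; 32 ⊕ 15 = 47.

P[1] = 224, P[2] = 233, P[3] = 47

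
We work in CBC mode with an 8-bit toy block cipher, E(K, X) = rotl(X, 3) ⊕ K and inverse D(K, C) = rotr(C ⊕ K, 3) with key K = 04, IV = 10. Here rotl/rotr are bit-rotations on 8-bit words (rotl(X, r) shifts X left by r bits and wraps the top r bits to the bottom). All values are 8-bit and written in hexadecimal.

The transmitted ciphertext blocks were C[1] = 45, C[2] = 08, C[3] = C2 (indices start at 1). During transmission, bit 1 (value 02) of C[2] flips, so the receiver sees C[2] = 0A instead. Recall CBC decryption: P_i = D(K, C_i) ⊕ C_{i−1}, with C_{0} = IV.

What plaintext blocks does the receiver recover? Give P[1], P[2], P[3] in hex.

Only C[2] changed, to 0A. In CBC, a change in C_i garbles P_i and flips the same bit in P_{i+1}. Decrypting the received ciphertext:
P[1]: D(K, 45) = 28; 28 ⊕ 10 = 38.
P[2]: D(K, 0A) = C1; C1 ⊕ 45 = 84.
P[3]: D(K, C2) = D8; D8 ⊕ 0A = D2.
Blocks that differ from the original plaintext: P[2], P[3].

P[1] = 38, P[2] = 84, P[3] = D2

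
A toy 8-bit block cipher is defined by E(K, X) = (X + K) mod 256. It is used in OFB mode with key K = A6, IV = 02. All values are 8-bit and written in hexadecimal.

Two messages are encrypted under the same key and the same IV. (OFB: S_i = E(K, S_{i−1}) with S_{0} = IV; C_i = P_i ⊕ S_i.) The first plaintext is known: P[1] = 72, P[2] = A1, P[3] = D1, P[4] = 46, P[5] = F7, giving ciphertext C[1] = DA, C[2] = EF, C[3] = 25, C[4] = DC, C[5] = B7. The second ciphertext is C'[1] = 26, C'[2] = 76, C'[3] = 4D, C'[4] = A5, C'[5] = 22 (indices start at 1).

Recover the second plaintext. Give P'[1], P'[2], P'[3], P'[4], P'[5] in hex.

P'[1] = 8E, P'[2] = 38, P'[3] = B9, P'[4] = 3F, P'[5] = 62

In OFB with a reused IV, both messages share the same keystream S_i, so C_i ⊕ C'_i = P_i ⊕ P'_i and thus P'_i = P_i ⊕ C_i ⊕ C'_i.
P'[1]: 72 ⊕ DA ⊕ 26 = 8E.
P'[2]: A1 ⊕ EF ⊕ 76 = 38.
P'[3]: D1 ⊕ 25 ⊕ 4D = B9.
P'[4]: 46 ⊕ DC ⊕ A5 = 3F.
P'[5]: F7 ⊕ B7 ⊕ 22 = 62.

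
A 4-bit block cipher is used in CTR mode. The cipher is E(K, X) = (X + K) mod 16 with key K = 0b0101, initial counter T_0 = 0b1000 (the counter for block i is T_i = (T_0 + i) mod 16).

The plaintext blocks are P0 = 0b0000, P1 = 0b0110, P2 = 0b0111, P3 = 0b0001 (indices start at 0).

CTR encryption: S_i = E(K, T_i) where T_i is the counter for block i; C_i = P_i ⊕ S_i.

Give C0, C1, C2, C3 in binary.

C0 = 0b1101, C1 = 0b1000, C2 = 0b1000, C3 = 0b0001

C0: T = 0b1000, S = E(K, T) = 0b1101; 0b0000 ⊕ 0b1101 = 0b1101.
C1: T = 0b1001, S = E(K, T) = 0b1110; 0b0110 ⊕ 0b1110 = 0b1000.
C2: T = 0b1010, S = E(K, T) = 0b1111; 0b0111 ⊕ 0b1111 = 0b1000.
C3: T = 0b1011, S = E(K, T) = 0b0000; 0b0001 ⊕ 0b0000 = 0b0001.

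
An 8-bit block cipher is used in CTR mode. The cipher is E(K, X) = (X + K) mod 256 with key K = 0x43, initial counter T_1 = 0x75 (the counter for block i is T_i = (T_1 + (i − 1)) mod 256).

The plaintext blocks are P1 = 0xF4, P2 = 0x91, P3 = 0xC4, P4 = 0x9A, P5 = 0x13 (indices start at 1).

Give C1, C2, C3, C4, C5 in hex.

CTR encryption: S_i = E(K, T_i) where T_i is the counter for block i; C_i = P_i ⊕ S_i.
C1: T = 0x75, S = E(K, T) = 0xB8; 0xF4 ⊕ 0xB8 = 0x4C.
C2: T = 0x76, S = E(K, T) = 0xB9; 0x91 ⊕ 0xB9 = 0x28.
C3: T = 0x77, S = E(K, T) = 0xBA; 0xC4 ⊕ 0xBA = 0x7E.
C4: T = 0x78, S = E(K, T) = 0xBB; 0x9A ⊕ 0xBB = 0x21.
C5: T = 0x79, S = E(K, T) = 0xBC; 0x13 ⊕ 0xBC = 0xAF.

C1 = 0x4C, C2 = 0x28, C3 = 0x7E, C4 = 0x21, C5 = 0xAF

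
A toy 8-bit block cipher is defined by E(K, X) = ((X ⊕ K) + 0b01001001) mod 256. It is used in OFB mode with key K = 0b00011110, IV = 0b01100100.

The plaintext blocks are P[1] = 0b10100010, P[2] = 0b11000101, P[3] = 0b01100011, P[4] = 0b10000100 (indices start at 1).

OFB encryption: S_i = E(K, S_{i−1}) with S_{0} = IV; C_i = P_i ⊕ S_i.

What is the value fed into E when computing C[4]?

C[1]: S = E(K, 0b01100100) = 0b11000011; 0b10100010 ⊕ 0b11000011 = 0b01100001.
C[2]: S = E(K, 0b11000011) = 0b00100110; 0b11000101 ⊕ 0b00100110 = 0b11100011.
C[3]: S = E(K, 0b00100110) = 0b10000001; 0b01100011 ⊕ 0b10000001 = 0b11100010.
C[4]: S = E(K, 0b10000001) = 0b11101000; 0b10000100 ⊕ 0b11101000 = 0b01101100.
So the input to E for block [4] is 0b10000001.

0b10000001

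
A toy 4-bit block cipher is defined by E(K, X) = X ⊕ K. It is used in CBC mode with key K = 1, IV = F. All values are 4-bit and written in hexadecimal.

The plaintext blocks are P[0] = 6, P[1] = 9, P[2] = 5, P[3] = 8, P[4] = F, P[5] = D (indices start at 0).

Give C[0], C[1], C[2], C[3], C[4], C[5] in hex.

C[0] = 8, C[1] = 0, C[2] = 4, C[3] = D, C[4] = 3, C[5] = F

CBC encryption: C_i = E(K, P_i ⊕ C_{i−1}), with C_{−1} = IV.
C[0]: P[0] ⊕ F = 9; E(K, 9) = 8.
C[1]: P[1] ⊕ 8 = 1; E(K, 1) = 0.
C[2]: P[2] ⊕ 0 = 5; E(K, 5) = 4.
C[3]: P[3] ⊕ 4 = C; E(K, C) = D.
C[4]: P[4] ⊕ D = 2; E(K, 2) = 3.
C[5]: P[5] ⊕ 3 = E; E(K, E) = F.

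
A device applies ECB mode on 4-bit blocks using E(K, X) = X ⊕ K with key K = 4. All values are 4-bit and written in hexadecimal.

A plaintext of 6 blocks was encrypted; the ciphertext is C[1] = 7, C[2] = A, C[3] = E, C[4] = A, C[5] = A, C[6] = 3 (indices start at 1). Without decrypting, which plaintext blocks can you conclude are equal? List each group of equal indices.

ECB encrypts each block independently with the same key, so equal ciphertext blocks imply equal plaintext blocks.
C[2] = C[4] = C[5] = A, so P[2] = P[4] = P[5].

P[2] = P[4] = P[5]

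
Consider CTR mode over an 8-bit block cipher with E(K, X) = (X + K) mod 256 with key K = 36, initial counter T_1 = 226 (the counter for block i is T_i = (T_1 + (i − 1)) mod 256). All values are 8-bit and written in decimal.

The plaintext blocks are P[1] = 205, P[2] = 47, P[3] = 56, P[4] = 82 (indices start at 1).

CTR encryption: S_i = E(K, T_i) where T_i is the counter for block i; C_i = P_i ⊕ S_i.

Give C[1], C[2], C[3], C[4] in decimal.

C[1] = 203, C[2] = 40, C[3] = 48, C[4] = 91

C[1]: T = 226, S = E(K, T) = 6; 205 ⊕ 6 = 203.
C[2]: T = 227, S = E(K, T) = 7; 47 ⊕ 7 = 40.
C[3]: T = 228, S = E(K, T) = 8; 56 ⊕ 8 = 48.
C[4]: T = 229, S = E(K, T) = 9; 82 ⊕ 9 = 91.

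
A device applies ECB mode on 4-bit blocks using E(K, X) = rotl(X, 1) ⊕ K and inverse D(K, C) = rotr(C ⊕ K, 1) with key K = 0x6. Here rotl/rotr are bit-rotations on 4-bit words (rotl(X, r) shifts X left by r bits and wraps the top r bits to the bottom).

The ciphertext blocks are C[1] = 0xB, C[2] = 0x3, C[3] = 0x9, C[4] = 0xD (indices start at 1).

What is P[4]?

ECB decryption: P_i = D(K, C_i).
P[4]: D(K, 0xD) = 0xD.

P[4] = 0xD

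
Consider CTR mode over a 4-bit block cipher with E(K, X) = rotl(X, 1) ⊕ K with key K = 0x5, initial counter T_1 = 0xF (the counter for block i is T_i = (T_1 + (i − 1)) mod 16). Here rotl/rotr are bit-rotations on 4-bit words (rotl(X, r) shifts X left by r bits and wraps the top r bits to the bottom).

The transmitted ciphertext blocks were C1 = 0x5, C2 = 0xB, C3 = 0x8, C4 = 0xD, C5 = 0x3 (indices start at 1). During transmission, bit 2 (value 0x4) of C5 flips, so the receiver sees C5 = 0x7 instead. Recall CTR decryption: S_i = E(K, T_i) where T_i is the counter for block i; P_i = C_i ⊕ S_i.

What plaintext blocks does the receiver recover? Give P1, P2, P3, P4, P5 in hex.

Only C5 changed, to 0x7. In CTR, a change in C_i flips the same bit in P_i only; the keystream is unaffected. Decrypting the received ciphertext:
P1: T = 0xF, S = E(K, T) = 0xA; 0x5 ⊕ 0xA = 0xF.
P2: T = 0x0, S = E(K, T) = 0x5; 0xB ⊕ 0x5 = 0xE.
P3: T = 0x1, S = E(K, T) = 0x7; 0x8 ⊕ 0x7 = 0xF.
P4: T = 0x2, S = E(K, T) = 0x1; 0xD ⊕ 0x1 = 0xC.
P5: T = 0x3, S = E(K, T) = 0x3; 0x7 ⊕ 0x3 = 0x4.
Blocks that differ from the original plaintext: P5.

P1 = 0xF, P2 = 0xE, P3 = 0xF, P4 = 0xC, P5 = 0x4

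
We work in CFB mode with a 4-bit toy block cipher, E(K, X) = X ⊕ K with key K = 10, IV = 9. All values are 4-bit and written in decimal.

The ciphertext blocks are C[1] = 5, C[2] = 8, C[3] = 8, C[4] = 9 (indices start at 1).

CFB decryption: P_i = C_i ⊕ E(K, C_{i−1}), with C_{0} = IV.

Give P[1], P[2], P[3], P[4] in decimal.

P[1] = 6, P[2] = 7, P[3] = 10, P[4] = 11

P[1]: E(K, 9) = 3; 5 ⊕ 3 = 6.
P[2]: E(K, 5) = 15; 8 ⊕ 15 = 7.
P[3]: E(K, 8) = 2; 8 ⊕ 2 = 10.
P[4]: E(K, 8) = 2; 9 ⊕ 2 = 11.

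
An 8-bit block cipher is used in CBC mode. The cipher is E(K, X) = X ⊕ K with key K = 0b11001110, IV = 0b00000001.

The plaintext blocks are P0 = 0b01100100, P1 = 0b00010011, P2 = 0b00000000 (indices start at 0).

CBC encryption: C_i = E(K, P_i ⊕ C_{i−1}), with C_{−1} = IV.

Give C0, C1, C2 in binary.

C0 = 0b10101011, C1 = 0b01110110, C2 = 0b10111000

C0: P0 ⊕ 0b00000001 = 0b01100101; E(K, 0b01100101) = 0b10101011.
C1: P1 ⊕ 0b10101011 = 0b10111000; E(K, 0b10111000) = 0b01110110.
C2: P2 ⊕ 0b01110110 = 0b01110110; E(K, 0b01110110) = 0b10111000.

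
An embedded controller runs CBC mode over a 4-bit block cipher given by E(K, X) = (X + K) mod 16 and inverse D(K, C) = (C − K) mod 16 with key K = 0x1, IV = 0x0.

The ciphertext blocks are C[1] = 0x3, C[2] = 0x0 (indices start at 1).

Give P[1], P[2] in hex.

P[1] = 0x2, P[2] = 0xC

CBC decryption: P_i = D(K, C_i) ⊕ C_{i−1}, with C_{0} = IV.
P[1]: D(K, 0x3) = 0x2; 0x2 ⊕ 0x0 = 0x2.
P[2]: D(K, 0x0) = 0xF; 0xF ⊕ 0x3 = 0xC.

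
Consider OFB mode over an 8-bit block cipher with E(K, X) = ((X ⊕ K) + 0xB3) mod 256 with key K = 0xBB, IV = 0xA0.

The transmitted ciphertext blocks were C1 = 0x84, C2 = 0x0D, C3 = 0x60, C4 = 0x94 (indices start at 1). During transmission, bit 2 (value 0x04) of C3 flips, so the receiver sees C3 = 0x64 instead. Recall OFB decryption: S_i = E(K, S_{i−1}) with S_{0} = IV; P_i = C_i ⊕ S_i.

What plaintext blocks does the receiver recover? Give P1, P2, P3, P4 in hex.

P1 = 0x4A, P2 = 0x25, P3 = 0x22, P4 = 0x24

Only C3 changed, to 0x64. In OFB, a change in C_i flips the same bit in P_i only; the keystream is unaffected. Decrypting the received ciphertext:
P1: S = E(K, 0xA0) = 0xCE; 0x84 ⊕ 0xCE = 0x4A.
P2: S = E(K, 0xCE) = 0x28; 0x0D ⊕ 0x28 = 0x25.
P3: S = E(K, 0x28) = 0x46; 0x64 ⊕ 0x46 = 0x22.
P4: S = E(K, 0x46) = 0xB0; 0x94 ⊕ 0xB0 = 0x24.
Blocks that differ from the original plaintext: P3.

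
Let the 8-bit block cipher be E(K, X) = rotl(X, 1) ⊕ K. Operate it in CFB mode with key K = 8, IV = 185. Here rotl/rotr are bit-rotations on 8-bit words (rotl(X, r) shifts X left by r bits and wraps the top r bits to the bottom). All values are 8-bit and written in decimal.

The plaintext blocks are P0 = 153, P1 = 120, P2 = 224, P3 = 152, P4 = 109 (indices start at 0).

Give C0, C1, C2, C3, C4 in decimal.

CFB encryption: C_i = P_i ⊕ E(K, C_{i−1}), with C_{−1} = IV.
C0: E(K, 185) = 123; 153 ⊕ 123 = 226.
C1: E(K, 226) = 205; 120 ⊕ 205 = 181.
C2: E(K, 181) = 99; 224 ⊕ 99 = 131.
C3: E(K, 131) = 15; 152 ⊕ 15 = 151.
C4: E(K, 151) = 39; 109 ⊕ 39 = 74.

C0 = 226, C1 = 181, C2 = 131, C3 = 151, C4 = 74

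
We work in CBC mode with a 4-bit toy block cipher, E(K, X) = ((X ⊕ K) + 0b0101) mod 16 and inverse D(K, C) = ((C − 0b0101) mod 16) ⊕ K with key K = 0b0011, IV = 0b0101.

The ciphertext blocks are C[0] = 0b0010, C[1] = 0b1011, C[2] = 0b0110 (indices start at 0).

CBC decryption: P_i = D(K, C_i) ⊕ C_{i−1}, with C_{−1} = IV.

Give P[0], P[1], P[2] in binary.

P[0]: D(K, 0b0010) = 0b1110; 0b1110 ⊕ 0b0101 = 0b1011.
P[1]: D(K, 0b1011) = 0b0101; 0b0101 ⊕ 0b0010 = 0b0111.
P[2]: D(K, 0b0110) = 0b0010; 0b0010 ⊕ 0b1011 = 0b1001.

P[0] = 0b1011, P[1] = 0b0111, P[2] = 0b1001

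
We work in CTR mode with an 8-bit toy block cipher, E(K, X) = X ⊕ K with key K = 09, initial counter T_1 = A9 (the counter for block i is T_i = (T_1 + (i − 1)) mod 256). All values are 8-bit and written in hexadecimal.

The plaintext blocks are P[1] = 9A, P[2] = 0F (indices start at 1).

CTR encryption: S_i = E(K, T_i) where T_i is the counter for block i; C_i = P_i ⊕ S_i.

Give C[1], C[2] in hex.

C[1]: T = A9, S = E(K, T) = A0; 9A ⊕ A0 = 3A.
C[2]: T = AA, S = E(K, T) = A3; 0F ⊕ A3 = AC.

C[1] = 3A, C[2] = AC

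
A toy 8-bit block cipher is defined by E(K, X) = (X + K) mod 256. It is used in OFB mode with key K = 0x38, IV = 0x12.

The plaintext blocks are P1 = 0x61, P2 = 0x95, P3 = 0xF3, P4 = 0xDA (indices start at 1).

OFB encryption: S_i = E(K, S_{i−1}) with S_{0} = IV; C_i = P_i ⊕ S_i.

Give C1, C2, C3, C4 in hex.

C1 = 0x2B, C2 = 0x17, C3 = 0x49, C4 = 0x28

C1: S = E(K, 0x12) = 0x4A; 0x61 ⊕ 0x4A = 0x2B.
C2: S = E(K, 0x4A) = 0x82; 0x95 ⊕ 0x82 = 0x17.
C3: S = E(K, 0x82) = 0xBA; 0xF3 ⊕ 0xBA = 0x49.
C4: S = E(K, 0xBA) = 0xF2; 0xDA ⊕ 0xF2 = 0x28.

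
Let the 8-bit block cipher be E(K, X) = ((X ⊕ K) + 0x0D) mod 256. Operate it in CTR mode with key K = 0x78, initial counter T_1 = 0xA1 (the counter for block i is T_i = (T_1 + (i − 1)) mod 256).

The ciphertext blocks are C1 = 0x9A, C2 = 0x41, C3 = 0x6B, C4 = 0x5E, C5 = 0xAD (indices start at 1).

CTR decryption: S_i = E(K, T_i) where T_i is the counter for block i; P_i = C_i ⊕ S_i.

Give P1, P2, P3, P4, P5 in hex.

P1 = 0x7C, P2 = 0xA6, P3 = 0x83, P4 = 0xB7, P5 = 0x47

P1: T = 0xA1, S = E(K, T) = 0xE6; 0x9A ⊕ 0xE6 = 0x7C.
P2: T = 0xA2, S = E(K, T) = 0xE7; 0x41 ⊕ 0xE7 = 0xA6.
P3: T = 0xA3, S = E(K, T) = 0xE8; 0x6B ⊕ 0xE8 = 0x83.
P4: T = 0xA4, S = E(K, T) = 0xE9; 0x5E ⊕ 0xE9 = 0xB7.
P5: T = 0xA5, S = E(K, T) = 0xEA; 0xAD ⊕ 0xEA = 0x47.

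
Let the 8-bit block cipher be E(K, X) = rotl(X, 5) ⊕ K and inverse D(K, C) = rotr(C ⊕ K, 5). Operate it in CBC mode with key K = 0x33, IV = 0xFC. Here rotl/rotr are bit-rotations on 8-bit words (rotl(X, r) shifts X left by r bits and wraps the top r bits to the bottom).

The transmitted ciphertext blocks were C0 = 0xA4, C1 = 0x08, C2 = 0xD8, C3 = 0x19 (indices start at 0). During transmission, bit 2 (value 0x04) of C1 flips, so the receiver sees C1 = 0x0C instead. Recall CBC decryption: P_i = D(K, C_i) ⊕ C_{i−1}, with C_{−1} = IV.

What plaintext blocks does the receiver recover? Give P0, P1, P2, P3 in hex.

P0 = 0x40, P1 = 0x5D, P2 = 0x53, P3 = 0x89

Only C1 changed, to 0x0C. In CBC, a change in C_i garbles P_i and flips the same bit in P_{i+1}. Decrypting the received ciphertext:
P0: D(K, 0xA4) = 0xBC; 0xBC ⊕ 0xFC = 0x40.
P1: D(K, 0x0C) = 0xF9; 0xF9 ⊕ 0xA4 = 0x5D.
P2: D(K, 0xD8) = 0x5F; 0x5F ⊕ 0x0C = 0x53.
P3: D(K, 0x19) = 0x51; 0x51 ⊕ 0xD8 = 0x89.
Blocks that differ from the original plaintext: P1, P2.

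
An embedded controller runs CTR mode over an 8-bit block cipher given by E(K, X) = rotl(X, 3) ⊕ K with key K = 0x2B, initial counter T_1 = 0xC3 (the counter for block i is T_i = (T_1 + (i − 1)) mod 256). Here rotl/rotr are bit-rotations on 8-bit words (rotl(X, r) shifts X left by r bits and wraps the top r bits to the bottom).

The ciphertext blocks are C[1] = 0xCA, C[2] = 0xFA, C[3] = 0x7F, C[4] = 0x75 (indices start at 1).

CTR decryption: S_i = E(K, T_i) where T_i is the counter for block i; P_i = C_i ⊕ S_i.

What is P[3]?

P[3] = 0x7A

P[3]: T = 0xC5, S = E(K, T) = 0x05; 0x7F ⊕ 0x05 = 0x7A.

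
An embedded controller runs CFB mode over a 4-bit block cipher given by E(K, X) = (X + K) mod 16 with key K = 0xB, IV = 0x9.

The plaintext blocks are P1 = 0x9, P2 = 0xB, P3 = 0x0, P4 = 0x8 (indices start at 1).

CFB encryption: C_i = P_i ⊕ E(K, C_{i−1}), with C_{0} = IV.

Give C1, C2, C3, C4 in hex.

C1: E(K, 0x9) = 0x4; 0x9 ⊕ 0x4 = 0xD.
C2: E(K, 0xD) = 0x8; 0xB ⊕ 0x8 = 0x3.
C3: E(K, 0x3) = 0xE; 0x0 ⊕ 0xE = 0xE.
C4: E(K, 0xE) = 0x9; 0x8 ⊕ 0x9 = 0x1.

C1 = 0xD, C2 = 0x3, C3 = 0xE, C4 = 0x1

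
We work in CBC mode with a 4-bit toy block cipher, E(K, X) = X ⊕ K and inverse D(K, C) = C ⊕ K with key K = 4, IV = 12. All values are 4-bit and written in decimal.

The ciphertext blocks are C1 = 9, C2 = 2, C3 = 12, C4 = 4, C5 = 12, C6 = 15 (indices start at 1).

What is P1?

P1 = 1

CBC decryption: P_i = D(K, C_i) ⊕ C_{i−1}, with C_{0} = IV.
P1: D(K, 9) = 13; 13 ⊕ 12 = 1.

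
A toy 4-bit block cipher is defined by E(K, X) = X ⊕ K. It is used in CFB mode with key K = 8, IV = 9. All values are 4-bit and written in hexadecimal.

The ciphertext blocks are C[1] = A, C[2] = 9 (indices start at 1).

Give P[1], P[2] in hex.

CFB decryption: P_i = C_i ⊕ E(K, C_{i−1}), with C_{0} = IV.
P[1]: E(K, 9) = 1; A ⊕ 1 = B.
P[2]: E(K, A) = 2; 9 ⊕ 2 = B.

P[1] = B, P[2] = B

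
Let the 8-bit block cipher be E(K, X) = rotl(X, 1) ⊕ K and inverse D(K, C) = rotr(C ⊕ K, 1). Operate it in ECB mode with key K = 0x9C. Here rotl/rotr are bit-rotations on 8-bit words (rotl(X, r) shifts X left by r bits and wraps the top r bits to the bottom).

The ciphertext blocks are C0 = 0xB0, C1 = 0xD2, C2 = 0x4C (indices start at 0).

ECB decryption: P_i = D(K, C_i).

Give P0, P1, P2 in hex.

P0: D(K, 0xB0) = 0x16.
P1: D(K, 0xD2) = 0x27.
P2: D(K, 0x4C) = 0x68.

P0 = 0x16, P1 = 0x27, P2 = 0x68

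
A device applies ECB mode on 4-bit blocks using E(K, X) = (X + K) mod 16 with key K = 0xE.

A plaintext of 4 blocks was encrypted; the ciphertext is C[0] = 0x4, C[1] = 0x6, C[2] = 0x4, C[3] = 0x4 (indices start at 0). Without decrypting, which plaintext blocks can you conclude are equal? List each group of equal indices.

P[0] = P[2] = P[3]

ECB encrypts each block independently with the same key, so equal ciphertext blocks imply equal plaintext blocks.
C[0] = C[2] = C[3] = 0x4, so P[0] = P[2] = P[3].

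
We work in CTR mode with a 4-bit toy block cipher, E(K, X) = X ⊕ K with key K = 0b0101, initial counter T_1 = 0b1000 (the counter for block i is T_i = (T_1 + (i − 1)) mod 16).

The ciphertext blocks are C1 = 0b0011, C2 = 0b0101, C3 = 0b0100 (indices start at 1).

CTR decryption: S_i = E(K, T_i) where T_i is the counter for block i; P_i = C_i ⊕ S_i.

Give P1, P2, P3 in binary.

P1 = 0b1110, P2 = 0b1001, P3 = 0b1011

P1: T = 0b1000, S = E(K, T) = 0b1101; 0b0011 ⊕ 0b1101 = 0b1110.
P2: T = 0b1001, S = E(K, T) = 0b1100; 0b0101 ⊕ 0b1100 = 0b1001.
P3: T = 0b1010, S = E(K, T) = 0b1111; 0b0100 ⊕ 0b1111 = 0b1011.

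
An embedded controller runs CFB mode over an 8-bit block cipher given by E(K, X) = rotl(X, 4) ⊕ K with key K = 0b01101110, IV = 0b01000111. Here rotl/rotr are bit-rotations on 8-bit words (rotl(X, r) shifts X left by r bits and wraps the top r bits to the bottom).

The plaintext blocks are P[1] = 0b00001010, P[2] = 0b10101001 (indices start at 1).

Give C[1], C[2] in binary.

CFB encryption: C_i = P_i ⊕ E(K, C_{i−1}), with C_{0} = IV.
C[1]: E(K, 0b01000111) = 0b00011010; 0b00001010 ⊕ 0b00011010 = 0b00010000.
C[2]: E(K, 0b00010000) = 0b01101111; 0b10101001 ⊕ 0b01101111 = 0b11000110.

C[1] = 0b00010000, C[2] = 0b11000110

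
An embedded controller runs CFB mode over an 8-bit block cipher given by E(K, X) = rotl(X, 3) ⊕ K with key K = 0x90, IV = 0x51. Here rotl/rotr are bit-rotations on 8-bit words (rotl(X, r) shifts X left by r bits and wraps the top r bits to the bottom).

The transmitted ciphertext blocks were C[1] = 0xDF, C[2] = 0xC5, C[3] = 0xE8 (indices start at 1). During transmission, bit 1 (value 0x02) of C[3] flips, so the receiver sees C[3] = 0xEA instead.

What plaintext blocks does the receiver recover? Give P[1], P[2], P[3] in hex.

CFB decryption: P_i = C_i ⊕ E(K, C_{i−1}), with C_{0} = IV.
Only C[3] changed, to 0xEA. In CFB, a change in C_i flips the same bit in P_i and garbles P_{i+1}. Decrypting the received ciphertext:
P[1]: E(K, 0x51) = 0x1A; 0xDF ⊕ 0x1A = 0xC5.
P[2]: E(K, 0xDF) = 0x6E; 0xC5 ⊕ 0x6E = 0xAB.
P[3]: E(K, 0xC5) = 0xBE; 0xEA ⊕ 0xBE = 0x54.
Blocks that differ from the original plaintext: P[3].

P[1] = 0xC5, P[2] = 0xAB, P[3] = 0x54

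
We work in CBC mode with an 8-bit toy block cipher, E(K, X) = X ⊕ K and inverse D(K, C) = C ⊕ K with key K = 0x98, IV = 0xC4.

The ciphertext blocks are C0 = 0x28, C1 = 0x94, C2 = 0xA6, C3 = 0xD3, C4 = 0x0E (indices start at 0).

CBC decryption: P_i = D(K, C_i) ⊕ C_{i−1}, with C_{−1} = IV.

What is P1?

P1 = 0x24

P1: D(K, 0x94) = 0x0C; 0x0C ⊕ 0x28 = 0x24.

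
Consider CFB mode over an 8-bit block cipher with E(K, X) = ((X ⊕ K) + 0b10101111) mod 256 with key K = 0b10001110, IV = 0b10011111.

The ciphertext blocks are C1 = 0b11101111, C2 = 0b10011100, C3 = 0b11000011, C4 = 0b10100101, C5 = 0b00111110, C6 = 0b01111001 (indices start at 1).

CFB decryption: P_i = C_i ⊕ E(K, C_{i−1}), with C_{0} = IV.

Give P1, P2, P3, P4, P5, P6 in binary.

P1: E(K, 0b10011111) = 0b11000000; 0b11101111 ⊕ 0b11000000 = 0b00101111.
P2: E(K, 0b11101111) = 0b00010000; 0b10011100 ⊕ 0b00010000 = 0b10001100.
P3: E(K, 0b10011100) = 0b11000001; 0b11000011 ⊕ 0b11000001 = 0b00000010.
P4: E(K, 0b11000011) = 0b11111100; 0b10100101 ⊕ 0b11111100 = 0b01011001.
P5: E(K, 0b10100101) = 0b11011010; 0b00111110 ⊕ 0b11011010 = 0b11100100.
P6: E(K, 0b00111110) = 0b01011111; 0b01111001 ⊕ 0b01011111 = 0b00100110.

P1 = 0b00101111, P2 = 0b10001100, P3 = 0b00000010, P4 = 0b01011001, P5 = 0b11100100, P6 = 0b00100110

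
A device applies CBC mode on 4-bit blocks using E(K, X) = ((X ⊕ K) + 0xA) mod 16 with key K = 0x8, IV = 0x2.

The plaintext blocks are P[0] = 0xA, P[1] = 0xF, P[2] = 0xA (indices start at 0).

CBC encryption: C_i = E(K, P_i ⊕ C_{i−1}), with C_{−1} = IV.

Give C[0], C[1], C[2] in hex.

C[0] = 0xA, C[1] = 0x7, C[2] = 0xF

C[0]: P[0] ⊕ 0x2 = 0x8; E(K, 0x8) = 0xA.
C[1]: P[1] ⊕ 0xA = 0x5; E(K, 0x5) = 0x7.
C[2]: P[2] ⊕ 0x7 = 0xD; E(K, 0xD) = 0xF.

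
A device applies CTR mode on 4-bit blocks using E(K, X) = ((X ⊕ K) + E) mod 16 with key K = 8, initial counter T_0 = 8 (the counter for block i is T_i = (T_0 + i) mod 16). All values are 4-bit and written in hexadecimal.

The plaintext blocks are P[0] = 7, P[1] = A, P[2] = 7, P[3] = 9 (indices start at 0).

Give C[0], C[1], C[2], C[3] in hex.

CTR encryption: S_i = E(K, T_i) where T_i is the counter for block i; C_i = P_i ⊕ S_i.
C[0]: T = 8, S = E(K, T) = E; 7 ⊕ E = 9.
C[1]: T = 9, S = E(K, T) = F; A ⊕ F = 5.
C[2]: T = A, S = E(K, T) = 0; 7 ⊕ 0 = 7.
C[3]: T = B, S = E(K, T) = 1; 9 ⊕ 1 = 8.

C[0] = 9, C[1] = 5, C[2] = 7, C[3] = 8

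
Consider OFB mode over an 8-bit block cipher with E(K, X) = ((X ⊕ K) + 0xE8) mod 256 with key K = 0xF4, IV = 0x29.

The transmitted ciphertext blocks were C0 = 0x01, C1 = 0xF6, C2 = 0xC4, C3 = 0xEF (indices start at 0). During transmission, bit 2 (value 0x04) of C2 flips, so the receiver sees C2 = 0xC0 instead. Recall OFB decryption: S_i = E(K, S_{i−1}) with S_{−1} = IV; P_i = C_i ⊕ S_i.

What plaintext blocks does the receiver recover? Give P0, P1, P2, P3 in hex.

Only C2 changed, to 0xC0. In OFB, a change in C_i flips the same bit in P_i only; the keystream is unaffected. Decrypting the received ciphertext:
P0: S = E(K, 0x29) = 0xC5; 0x01 ⊕ 0xC5 = 0xC4.
P1: S = E(K, 0xC5) = 0x19; 0xF6 ⊕ 0x19 = 0xEF.
P2: S = E(K, 0x19) = 0xD5; 0xC0 ⊕ 0xD5 = 0x15.
P3: S = E(K, 0xD5) = 0x09; 0xEF ⊕ 0x09 = 0xE6.
Blocks that differ from the original plaintext: P2.

P0 = 0xC4, P1 = 0xEF, P2 = 0x15, P3 = 0xE6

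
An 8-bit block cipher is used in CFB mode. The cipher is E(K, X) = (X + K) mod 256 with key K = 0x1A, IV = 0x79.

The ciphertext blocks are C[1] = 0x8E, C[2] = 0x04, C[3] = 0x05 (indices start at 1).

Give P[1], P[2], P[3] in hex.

CFB decryption: P_i = C_i ⊕ E(K, C_{i−1}), with C_{0} = IV.
P[1]: E(K, 0x79) = 0x93; 0x8E ⊕ 0x93 = 0x1D.
P[2]: E(K, 0x8E) = 0xA8; 0x04 ⊕ 0xA8 = 0xAC.
P[3]: E(K, 0x04) = 0x1E; 0x05 ⊕ 0x1E = 0x1B.

P[1] = 0x1D, P[2] = 0xAC, P[3] = 0x1B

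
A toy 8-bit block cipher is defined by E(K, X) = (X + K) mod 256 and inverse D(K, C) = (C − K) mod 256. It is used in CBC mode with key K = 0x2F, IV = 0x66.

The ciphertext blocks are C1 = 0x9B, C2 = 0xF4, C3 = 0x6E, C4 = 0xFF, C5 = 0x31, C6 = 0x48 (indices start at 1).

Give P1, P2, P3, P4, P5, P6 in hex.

P1 = 0x0A, P2 = 0x5E, P3 = 0xCB, P4 = 0xBE, P5 = 0xFD, P6 = 0x28

CBC decryption: P_i = D(K, C_i) ⊕ C_{i−1}, with C_{0} = IV.
P1: D(K, 0x9B) = 0x6C; 0x6C ⊕ 0x66 = 0x0A.
P2: D(K, 0xF4) = 0xC5; 0xC5 ⊕ 0x9B = 0x5E.
P3: D(K, 0x6E) = 0x3F; 0x3F ⊕ 0xF4 = 0xCB.
P4: D(K, 0xFF) = 0xD0; 0xD0 ⊕ 0x6E = 0xBE.
P5: D(K, 0x31) = 0x02; 0x02 ⊕ 0xFF = 0xFD.
P6: D(K, 0x48) = 0x19; 0x19 ⊕ 0x31 = 0x28.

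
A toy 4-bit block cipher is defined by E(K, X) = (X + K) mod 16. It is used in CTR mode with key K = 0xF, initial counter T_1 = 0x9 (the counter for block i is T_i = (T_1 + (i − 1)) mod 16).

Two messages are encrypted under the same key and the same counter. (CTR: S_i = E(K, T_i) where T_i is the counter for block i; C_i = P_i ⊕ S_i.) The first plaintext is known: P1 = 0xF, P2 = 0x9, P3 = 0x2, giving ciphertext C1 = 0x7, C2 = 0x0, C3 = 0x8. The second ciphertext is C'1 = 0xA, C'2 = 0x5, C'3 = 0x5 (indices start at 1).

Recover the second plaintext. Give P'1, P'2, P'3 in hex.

In CTR with a reused counter, both messages share the same keystream S_i, so C_i ⊕ C'_i = P_i ⊕ P'_i and thus P'_i = P_i ⊕ C_i ⊕ C'_i.
P'1: 0xF ⊕ 0x7 ⊕ 0xA = 0x2.
P'2: 0x9 ⊕ 0x0 ⊕ 0x5 = 0xC.
P'3: 0x2 ⊕ 0x8 ⊕ 0x5 = 0xF.

P'1 = 0x2, P'2 = 0xC, P'3 = 0xF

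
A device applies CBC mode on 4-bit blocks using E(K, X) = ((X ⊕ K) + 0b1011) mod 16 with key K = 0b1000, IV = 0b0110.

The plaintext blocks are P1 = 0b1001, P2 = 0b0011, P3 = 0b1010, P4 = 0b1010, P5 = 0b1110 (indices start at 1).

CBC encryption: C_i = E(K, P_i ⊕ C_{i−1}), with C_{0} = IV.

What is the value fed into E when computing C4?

C1: P1 ⊕ 0b0110 = 0b1111; E(K, 0b1111) = 0b0010.
C2: P2 ⊕ 0b0010 = 0b0001; E(K, 0b0001) = 0b0100.
C3: P3 ⊕ 0b0100 = 0b1110; E(K, 0b1110) = 0b0001.
C4: P4 ⊕ 0b0001 = 0b1011; E(K, 0b1011) = 0b1110.
So the input to E for block 4 is 0b1011.

0b1011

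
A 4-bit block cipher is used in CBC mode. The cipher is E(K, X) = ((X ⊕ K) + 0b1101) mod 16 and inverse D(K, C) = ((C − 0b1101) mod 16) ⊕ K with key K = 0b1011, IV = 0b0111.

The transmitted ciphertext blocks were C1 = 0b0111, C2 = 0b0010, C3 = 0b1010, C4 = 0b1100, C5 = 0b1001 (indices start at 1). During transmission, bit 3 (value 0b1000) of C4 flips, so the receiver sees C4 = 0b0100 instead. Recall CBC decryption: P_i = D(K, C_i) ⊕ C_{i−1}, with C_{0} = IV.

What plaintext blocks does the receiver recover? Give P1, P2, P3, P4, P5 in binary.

Only C4 changed, to 0b0100. In CBC, a change in C_i garbles P_i and flips the same bit in P_{i+1}. Decrypting the received ciphertext:
P1: D(K, 0b0111) = 0b0001; 0b0001 ⊕ 0b0111 = 0b0110.
P2: D(K, 0b0010) = 0b1110; 0b1110 ⊕ 0b0111 = 0b1001.
P3: D(K, 0b1010) = 0b0110; 0b0110 ⊕ 0b0010 = 0b0100.
P4: D(K, 0b0100) = 0b1100; 0b1100 ⊕ 0b1010 = 0b0110.
P5: D(K, 0b1001) = 0b0111; 0b0111 ⊕ 0b0100 = 0b0011.
Blocks that differ from the original plaintext: P4, P5.

P1 = 0b0110, P2 = 0b1001, P3 = 0b0100, P4 = 0b0110, P5 = 0b0011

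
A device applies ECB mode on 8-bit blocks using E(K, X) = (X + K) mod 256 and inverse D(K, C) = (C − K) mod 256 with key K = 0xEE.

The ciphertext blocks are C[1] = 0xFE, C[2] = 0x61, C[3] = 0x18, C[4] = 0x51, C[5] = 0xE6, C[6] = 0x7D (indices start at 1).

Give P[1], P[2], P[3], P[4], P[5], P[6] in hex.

P[1] = 0x10, P[2] = 0x73, P[3] = 0x2A, P[4] = 0x63, P[5] = 0xF8, P[6] = 0x8F

ECB decryption: P_i = D(K, C_i).
P[1]: D(K, 0xFE) = 0x10.
P[2]: D(K, 0x61) = 0x73.
P[3]: D(K, 0x18) = 0x2A.
P[4]: D(K, 0x51) = 0x63.
P[5]: D(K, 0xE6) = 0xF8.
P[6]: D(K, 0x7D) = 0x8F.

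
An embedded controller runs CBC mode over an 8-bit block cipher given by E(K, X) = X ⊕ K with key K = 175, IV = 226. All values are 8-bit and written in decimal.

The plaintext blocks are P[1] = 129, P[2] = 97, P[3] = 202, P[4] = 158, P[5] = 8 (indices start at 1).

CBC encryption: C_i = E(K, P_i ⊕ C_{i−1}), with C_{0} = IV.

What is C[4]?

C[1]: P[1] ⊕ 226 = 99; E(K, 99) = 204.
C[2]: P[2] ⊕ 204 = 173; E(K, 173) = 2.
C[3]: P[3] ⊕ 2 = 200; E(K, 200) = 103.
C[4]: P[4] ⊕ 103 = 249; E(K, 249) = 86.

C[4] = 86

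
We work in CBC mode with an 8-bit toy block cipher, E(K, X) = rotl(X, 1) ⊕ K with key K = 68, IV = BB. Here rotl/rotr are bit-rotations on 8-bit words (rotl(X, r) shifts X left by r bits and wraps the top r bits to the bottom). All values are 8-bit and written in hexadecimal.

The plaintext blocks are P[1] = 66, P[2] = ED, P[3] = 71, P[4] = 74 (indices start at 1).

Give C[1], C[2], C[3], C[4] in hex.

C[1] = D3, C[2] = 14, C[3] = A2, C[4] = C5

CBC encryption: C_i = E(K, P_i ⊕ C_{i−1}), with C_{0} = IV.
C[1]: P[1] ⊕ BB = DD; E(K, DD) = D3.
C[2]: P[2] ⊕ D3 = 3E; E(K, 3E) = 14.
C[3]: P[3] ⊕ 14 = 65; E(K, 65) = A2.
C[4]: P[4] ⊕ A2 = D6; E(K, D6) = C5.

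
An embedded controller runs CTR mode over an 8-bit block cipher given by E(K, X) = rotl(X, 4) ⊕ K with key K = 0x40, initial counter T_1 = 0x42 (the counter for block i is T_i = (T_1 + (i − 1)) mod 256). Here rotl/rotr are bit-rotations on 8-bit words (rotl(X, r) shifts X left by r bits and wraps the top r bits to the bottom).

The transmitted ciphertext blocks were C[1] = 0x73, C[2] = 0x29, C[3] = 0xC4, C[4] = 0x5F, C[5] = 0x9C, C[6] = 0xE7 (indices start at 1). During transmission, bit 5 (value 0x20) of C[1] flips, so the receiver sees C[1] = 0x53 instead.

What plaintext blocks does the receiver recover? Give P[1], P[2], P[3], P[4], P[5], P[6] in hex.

CTR decryption: S_i = E(K, T_i) where T_i is the counter for block i; P_i = C_i ⊕ S_i.
Only C[1] changed, to 0x53. In CTR, a change in C_i flips the same bit in P_i only; the keystream is unaffected. Decrypting the received ciphertext:
P[1]: T = 0x42, S = E(K, T) = 0x64; 0x53 ⊕ 0x64 = 0x37.
P[2]: T = 0x43, S = E(K, T) = 0x74; 0x29 ⊕ 0x74 = 0x5D.
P[3]: T = 0x44, S = E(K, T) = 0x04; 0xC4 ⊕ 0x04 = 0xC0.
P[4]: T = 0x45, S = E(K, T) = 0x14; 0x5F ⊕ 0x14 = 0x4B.
P[5]: T = 0x46, S = E(K, T) = 0x24; 0x9C ⊕ 0x24 = 0xB8.
P[6]: T = 0x47, S = E(K, T) = 0x34; 0xE7 ⊕ 0x34 = 0xD3.
Blocks that differ from the original plaintext: P[1].

P[1] = 0x37, P[2] = 0x5D, P[3] = 0xC0, P[4] = 0x4B, P[5] = 0xB8, P[6] = 0xD3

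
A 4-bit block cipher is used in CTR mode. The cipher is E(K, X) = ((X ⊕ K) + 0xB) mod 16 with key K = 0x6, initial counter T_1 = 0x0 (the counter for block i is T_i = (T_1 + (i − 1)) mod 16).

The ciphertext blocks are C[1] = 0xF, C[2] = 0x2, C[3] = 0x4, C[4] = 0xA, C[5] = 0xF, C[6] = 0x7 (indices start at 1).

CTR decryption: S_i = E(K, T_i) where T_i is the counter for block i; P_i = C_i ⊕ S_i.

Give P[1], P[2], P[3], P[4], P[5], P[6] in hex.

P[1] = 0xE, P[2] = 0x0, P[3] = 0xB, P[4] = 0xA, P[5] = 0x2, P[6] = 0x9

P[1]: T = 0x0, S = E(K, T) = 0x1; 0xF ⊕ 0x1 = 0xE.
P[2]: T = 0x1, S = E(K, T) = 0x2; 0x2 ⊕ 0x2 = 0x0.
P[3]: T = 0x2, S = E(K, T) = 0xF; 0x4 ⊕ 0xF = 0xB.
P[4]: T = 0x3, S = E(K, T) = 0x0; 0xA ⊕ 0x0 = 0xA.
P[5]: T = 0x4, S = E(K, T) = 0xD; 0xF ⊕ 0xD = 0x2.
P[6]: T = 0x5, S = E(K, T) = 0xE; 0x7 ⊕ 0xE = 0x9.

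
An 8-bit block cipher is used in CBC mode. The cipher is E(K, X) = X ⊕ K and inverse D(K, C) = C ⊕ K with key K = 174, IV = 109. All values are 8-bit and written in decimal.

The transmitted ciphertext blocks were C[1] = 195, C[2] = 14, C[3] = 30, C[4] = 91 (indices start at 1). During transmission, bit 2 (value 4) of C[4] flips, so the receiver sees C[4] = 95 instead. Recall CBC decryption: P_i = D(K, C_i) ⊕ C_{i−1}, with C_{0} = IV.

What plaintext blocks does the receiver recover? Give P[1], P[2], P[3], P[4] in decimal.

Only C[4] changed, to 95. In CBC, a change in C_i garbles P_i and flips the same bit in P_{i+1}. Decrypting the received ciphertext:
P[1]: D(K, 195) = 109; 109 ⊕ 109 = 0.
P[2]: D(K, 14) = 160; 160 ⊕ 195 = 99.
P[3]: D(K, 30) = 176; 176 ⊕ 14 = 190.
P[4]: D(K, 95) = 241; 241 ⊕ 30 = 239.
Blocks that differ from the original plaintext: P[4].

P[1] = 0, P[2] = 99, P[3] = 190, P[4] = 239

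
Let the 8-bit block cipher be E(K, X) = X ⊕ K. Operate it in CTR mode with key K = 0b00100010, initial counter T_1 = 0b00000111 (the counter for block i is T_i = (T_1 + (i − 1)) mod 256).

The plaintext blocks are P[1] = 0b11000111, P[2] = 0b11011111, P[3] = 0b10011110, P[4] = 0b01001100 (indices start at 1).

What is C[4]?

CTR encryption: S_i = E(K, T_i) where T_i is the counter for block i; C_i = P_i ⊕ S_i.
C[1]: T = 0b00000111, S = E(K, T) = 0b00100101; 0b11000111 ⊕ 0b00100101 = 0b11100010.
C[2]: T = 0b00001000, S = E(K, T) = 0b00101010; 0b11011111 ⊕ 0b00101010 = 0b11110101.
C[3]: T = 0b00001001, S = E(K, T) = 0b00101011; 0b10011110 ⊕ 0b00101011 = 0b10110101.
C[4]: T = 0b00001010, S = E(K, T) = 0b00101000; 0b01001100 ⊕ 0b00101000 = 0b01100100.

C[4] = 0b01100100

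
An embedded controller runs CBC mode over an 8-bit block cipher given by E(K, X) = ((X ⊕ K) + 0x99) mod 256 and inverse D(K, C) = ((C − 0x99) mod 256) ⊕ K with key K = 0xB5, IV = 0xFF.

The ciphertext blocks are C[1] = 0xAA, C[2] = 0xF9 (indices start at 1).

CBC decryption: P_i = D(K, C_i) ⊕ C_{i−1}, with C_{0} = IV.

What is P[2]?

P[2] = 0x7F

P[2]: D(K, 0xF9) = 0xD5; 0xD5 ⊕ 0xAA = 0x7F.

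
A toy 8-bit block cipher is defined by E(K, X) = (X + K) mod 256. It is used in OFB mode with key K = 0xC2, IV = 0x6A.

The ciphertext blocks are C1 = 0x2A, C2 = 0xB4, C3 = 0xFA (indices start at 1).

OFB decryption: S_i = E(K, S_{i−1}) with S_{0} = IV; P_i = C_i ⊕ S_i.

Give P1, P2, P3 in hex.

P1 = 0x06, P2 = 0x5A, P3 = 0x4A

P1: S = E(K, 0x6A) = 0x2C; 0x2A ⊕ 0x2C = 0x06.
P2: S = E(K, 0x2C) = 0xEE; 0xB4 ⊕ 0xEE = 0x5A.
P3: S = E(K, 0xEE) = 0xB0; 0xFA ⊕ 0xB0 = 0x4A.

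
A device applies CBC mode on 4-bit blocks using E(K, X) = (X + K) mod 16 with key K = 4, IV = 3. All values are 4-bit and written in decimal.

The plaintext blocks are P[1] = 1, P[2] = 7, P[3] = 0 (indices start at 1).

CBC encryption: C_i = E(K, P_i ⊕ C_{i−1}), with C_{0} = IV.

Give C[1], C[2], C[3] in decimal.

C[1] = 6, C[2] = 5, C[3] = 9

C[1]: P[1] ⊕ 3 = 2; E(K, 2) = 6.
C[2]: P[2] ⊕ 6 = 1; E(K, 1) = 5.
C[3]: P[3] ⊕ 5 = 5; E(K, 5) = 9.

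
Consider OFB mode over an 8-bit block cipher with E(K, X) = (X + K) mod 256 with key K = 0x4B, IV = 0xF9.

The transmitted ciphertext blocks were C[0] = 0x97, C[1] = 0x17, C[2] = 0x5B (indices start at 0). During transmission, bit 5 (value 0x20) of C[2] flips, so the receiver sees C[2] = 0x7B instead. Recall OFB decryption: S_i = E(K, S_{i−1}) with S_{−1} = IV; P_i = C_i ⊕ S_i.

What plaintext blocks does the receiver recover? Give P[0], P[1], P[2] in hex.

P[0] = 0xD3, P[1] = 0x98, P[2] = 0xA1

Only C[2] changed, to 0x7B. In OFB, a change in C_i flips the same bit in P_i only; the keystream is unaffected. Decrypting the received ciphertext:
P[0]: S = E(K, 0xF9) = 0x44; 0x97 ⊕ 0x44 = 0xD3.
P[1]: S = E(K, 0x44) = 0x8F; 0x17 ⊕ 0x8F = 0x98.
P[2]: S = E(K, 0x8F) = 0xDA; 0x7B ⊕ 0xDA = 0xA1.
Blocks that differ from the original plaintext: P[2].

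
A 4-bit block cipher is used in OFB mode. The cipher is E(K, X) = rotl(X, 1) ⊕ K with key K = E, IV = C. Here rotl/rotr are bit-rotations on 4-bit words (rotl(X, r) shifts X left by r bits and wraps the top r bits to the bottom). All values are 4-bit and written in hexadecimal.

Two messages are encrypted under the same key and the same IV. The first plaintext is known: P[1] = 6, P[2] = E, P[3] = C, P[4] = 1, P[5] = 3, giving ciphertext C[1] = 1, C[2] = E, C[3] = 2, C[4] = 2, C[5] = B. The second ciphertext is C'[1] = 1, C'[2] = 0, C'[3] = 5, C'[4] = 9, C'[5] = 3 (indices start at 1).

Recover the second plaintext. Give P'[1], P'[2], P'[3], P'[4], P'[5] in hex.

In OFB with a reused IV, both messages share the same keystream S_i, so C_i ⊕ C'_i = P_i ⊕ P'_i and thus P'_i = P_i ⊕ C_i ⊕ C'_i.
P'[1]: 6 ⊕ 1 ⊕ 1 = 6.
P'[2]: E ⊕ E ⊕ 0 = 0.
P'[3]: C ⊕ 2 ⊕ 5 = B.
P'[4]: 1 ⊕ 2 ⊕ 9 = A.
P'[5]: 3 ⊕ B ⊕ 3 = B.

P'[1] = 6, P'[2] = 0, P'[3] = B, P'[4] = A, P'[5] = B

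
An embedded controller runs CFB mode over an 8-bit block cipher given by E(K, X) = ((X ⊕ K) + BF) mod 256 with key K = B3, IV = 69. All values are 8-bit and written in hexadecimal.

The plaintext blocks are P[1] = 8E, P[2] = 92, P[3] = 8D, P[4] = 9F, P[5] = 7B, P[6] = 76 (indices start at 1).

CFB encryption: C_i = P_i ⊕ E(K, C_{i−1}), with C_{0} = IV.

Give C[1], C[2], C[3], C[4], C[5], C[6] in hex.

C[1] = 17, C[2] = F1, C[3] = 8C, C[4] = 61, C[5] = EA, C[6] = 6E

C[1]: E(K, 69) = 99; 8E ⊕ 99 = 17.
C[2]: E(K, 17) = 63; 92 ⊕ 63 = F1.
C[3]: E(K, F1) = 01; 8D ⊕ 01 = 8C.
C[4]: E(K, 8C) = FE; 9F ⊕ FE = 61.
C[5]: E(K, 61) = 91; 7B ⊕ 91 = EA.
C[6]: E(K, EA) = 18; 76 ⊕ 18 = 6E.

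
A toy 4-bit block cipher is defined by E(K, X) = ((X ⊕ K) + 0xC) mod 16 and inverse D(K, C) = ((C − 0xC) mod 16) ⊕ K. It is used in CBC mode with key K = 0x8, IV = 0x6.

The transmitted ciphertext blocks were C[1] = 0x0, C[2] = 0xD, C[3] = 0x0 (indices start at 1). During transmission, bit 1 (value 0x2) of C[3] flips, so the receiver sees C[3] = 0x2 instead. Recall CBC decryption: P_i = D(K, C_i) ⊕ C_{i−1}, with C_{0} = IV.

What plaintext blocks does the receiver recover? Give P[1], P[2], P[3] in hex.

P[1] = 0xA, P[2] = 0x9, P[3] = 0x3

Only C[3] changed, to 0x2. In CBC, a change in C_i garbles P_i and flips the same bit in P_{i+1}. Decrypting the received ciphertext:
P[1]: D(K, 0x0) = 0xC; 0xC ⊕ 0x6 = 0xA.
P[2]: D(K, 0xD) = 0x9; 0x9 ⊕ 0x0 = 0x9.
P[3]: D(K, 0x2) = 0xE; 0xE ⊕ 0xD = 0x3.
Blocks that differ from the original plaintext: P[3].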